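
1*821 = 821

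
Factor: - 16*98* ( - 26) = 2^6*7^2*13^1 = 40768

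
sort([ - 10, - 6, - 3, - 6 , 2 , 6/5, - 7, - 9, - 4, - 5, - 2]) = [-10, - 9,-7, - 6, - 6, - 5,- 4 , - 3, - 2,6/5,2 ] 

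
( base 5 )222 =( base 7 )116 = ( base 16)3E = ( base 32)1U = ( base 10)62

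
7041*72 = 506952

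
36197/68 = 532+21/68 = 532.31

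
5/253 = 5/253  =  0.02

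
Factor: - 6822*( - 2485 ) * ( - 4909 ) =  - 83220657030 =- 2^1*3^2*  5^1*7^1*71^1*379^1 *4909^1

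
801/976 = 801/976= 0.82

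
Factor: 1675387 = 7^1*71^1*3371^1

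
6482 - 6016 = 466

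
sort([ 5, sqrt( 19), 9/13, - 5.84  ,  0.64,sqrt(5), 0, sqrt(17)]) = [ - 5.84,0, 0.64,9/13, sqrt( 5 ) , sqrt(17), sqrt (19), 5] 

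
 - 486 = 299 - 785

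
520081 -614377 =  - 94296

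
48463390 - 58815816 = -10352426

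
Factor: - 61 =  -61^1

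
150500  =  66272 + 84228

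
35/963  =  35/963 = 0.04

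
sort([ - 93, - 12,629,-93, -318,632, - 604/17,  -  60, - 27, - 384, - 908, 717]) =[ - 908,-384,  -  318, - 93, - 93 , -60, - 604/17, - 27, - 12,629,632,717]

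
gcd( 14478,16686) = 6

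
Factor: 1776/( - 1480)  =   - 2^1*3^1*5^ ( -1 ) =- 6/5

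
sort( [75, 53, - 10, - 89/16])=[ - 10,-89/16,53,75]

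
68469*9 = 616221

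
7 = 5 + 2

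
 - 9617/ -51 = 188 +29/51=188.57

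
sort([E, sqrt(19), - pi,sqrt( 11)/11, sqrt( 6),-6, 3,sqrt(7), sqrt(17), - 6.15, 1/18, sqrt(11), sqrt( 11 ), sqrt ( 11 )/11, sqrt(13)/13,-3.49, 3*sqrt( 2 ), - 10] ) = [-10,-6.15, - 6, - 3.49, - pi,  1/18,sqrt(13)/13, sqrt ( 11 )/11 , sqrt(11) /11, sqrt(6 ), sqrt( 7 ), E, 3,sqrt( 11 ), sqrt(11), sqrt ( 17 ),3*sqrt(2), sqrt( 19)]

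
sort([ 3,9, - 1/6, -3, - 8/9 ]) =[ - 3,-8/9, - 1/6,  3,  9 ]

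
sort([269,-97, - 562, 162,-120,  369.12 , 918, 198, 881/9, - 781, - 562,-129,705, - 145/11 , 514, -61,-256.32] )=[- 781, - 562, -562, - 256.32, -129, - 120, - 97, - 61, - 145/11, 881/9,162,198,  269 , 369.12,  514, 705,918]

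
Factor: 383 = 383^1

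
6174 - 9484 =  -3310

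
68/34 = 2 = 2.00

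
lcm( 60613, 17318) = 121226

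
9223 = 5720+3503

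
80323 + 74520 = 154843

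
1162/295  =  3 + 277/295 = 3.94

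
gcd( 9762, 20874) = 6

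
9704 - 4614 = 5090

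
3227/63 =461/9 = 51.22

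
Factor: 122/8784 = 2^( - 3)*3^(  -  2 )  =  1/72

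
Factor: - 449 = -449^1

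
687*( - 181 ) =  - 124347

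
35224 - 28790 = 6434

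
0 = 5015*0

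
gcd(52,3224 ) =52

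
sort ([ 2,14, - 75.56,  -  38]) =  [ - 75.56, - 38,  2,14 ] 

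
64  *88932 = 5691648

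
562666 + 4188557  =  4751223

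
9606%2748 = 1362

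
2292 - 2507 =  - 215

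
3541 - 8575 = -5034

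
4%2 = 0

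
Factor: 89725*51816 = 4649190600 = 2^3*3^1*5^2*17^1*37^1*  97^1 * 127^1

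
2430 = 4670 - 2240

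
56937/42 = 18979/14 = 1355.64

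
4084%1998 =88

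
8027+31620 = 39647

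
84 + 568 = 652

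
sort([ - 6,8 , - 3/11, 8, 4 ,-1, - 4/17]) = [ - 6, - 1,- 3/11, - 4/17,4,8, 8 ] 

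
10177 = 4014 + 6163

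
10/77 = 10/77 =0.13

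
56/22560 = 7/2820 = 0.00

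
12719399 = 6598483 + 6120916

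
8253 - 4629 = 3624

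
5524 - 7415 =- 1891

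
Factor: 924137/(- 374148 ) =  - 2^( - 2)*3^( - 2 ) *17^1 * 19^( - 1)*547^( - 1 )*54361^1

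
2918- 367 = 2551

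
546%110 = 106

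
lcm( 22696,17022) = 68088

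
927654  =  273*3398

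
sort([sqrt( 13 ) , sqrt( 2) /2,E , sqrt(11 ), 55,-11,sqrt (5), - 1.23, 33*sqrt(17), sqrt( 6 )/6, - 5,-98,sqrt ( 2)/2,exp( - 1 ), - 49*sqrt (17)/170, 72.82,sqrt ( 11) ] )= [ - 98,-11, - 5, -1.23 ,-49*sqrt(17)/170, exp(  -  1),sqrt(6)/6,sqrt(2)/2, sqrt(2) /2, sqrt( 5),E, sqrt(11 ) , sqrt ( 11),sqrt(13), 55,72.82, 33*sqrt (17)]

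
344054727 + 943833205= 1287887932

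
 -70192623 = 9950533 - 80143156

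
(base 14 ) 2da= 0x248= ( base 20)194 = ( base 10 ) 584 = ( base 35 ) go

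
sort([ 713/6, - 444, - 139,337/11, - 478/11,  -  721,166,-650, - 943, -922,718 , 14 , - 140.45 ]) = [-943, - 922, - 721,-650,- 444, - 140.45, - 139,-478/11, 14, 337/11,713/6, 166,718]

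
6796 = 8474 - 1678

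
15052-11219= 3833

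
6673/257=6673/257  =  25.96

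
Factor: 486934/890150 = 243467/445075 = 5^(-2)*7^1*19^( -1 )*937^( - 1 )*34781^1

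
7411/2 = 3705+1/2 = 3705.50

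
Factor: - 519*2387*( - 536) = 664025208 = 2^3*3^1*7^1*11^1*31^1*67^1*173^1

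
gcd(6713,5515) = 1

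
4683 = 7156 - 2473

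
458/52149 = 458/52149= 0.01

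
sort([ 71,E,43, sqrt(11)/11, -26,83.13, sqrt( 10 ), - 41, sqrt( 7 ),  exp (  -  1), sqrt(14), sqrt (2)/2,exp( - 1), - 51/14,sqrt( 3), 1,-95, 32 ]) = [ - 95, - 41, - 26 , - 51/14,sqrt( 11)/11, exp( - 1),exp( - 1), sqrt( 2 ) /2, 1, sqrt(3),  sqrt(7), E, sqrt( 10 ),sqrt(14), 32,  43, 71,83.13 ] 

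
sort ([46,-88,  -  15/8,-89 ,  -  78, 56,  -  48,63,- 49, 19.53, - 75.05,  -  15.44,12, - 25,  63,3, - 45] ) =[ - 89,- 88, - 78, - 75.05,  -  49, - 48,-45, - 25,  -  15.44 ,-15/8,3, 12,19.53,46,56, 63, 63 ] 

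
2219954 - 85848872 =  - 83628918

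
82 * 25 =2050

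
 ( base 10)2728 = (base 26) 40O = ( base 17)978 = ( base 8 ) 5250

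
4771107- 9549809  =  -4778702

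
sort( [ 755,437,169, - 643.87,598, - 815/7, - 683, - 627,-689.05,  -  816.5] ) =[ - 816.5,-689.05, - 683, - 643.87 ,- 627, -815/7, 169,437, 598 , 755 ]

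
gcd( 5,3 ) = 1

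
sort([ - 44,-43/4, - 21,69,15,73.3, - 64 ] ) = [ - 64,  -  44,  -  21,  -  43/4, 15,69 , 73.3 ]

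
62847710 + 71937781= 134785491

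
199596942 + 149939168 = 349536110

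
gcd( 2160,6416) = 16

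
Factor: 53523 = 3^2*19^1 * 313^1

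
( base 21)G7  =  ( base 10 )343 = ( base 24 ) E7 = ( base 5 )2333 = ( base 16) 157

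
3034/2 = 1517 = 1517.00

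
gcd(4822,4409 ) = 1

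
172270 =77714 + 94556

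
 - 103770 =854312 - 958082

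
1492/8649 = 1492/8649 = 0.17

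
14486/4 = 7243/2 = 3621.50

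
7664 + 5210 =12874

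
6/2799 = 2/933 = 0.00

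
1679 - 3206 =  - 1527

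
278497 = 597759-319262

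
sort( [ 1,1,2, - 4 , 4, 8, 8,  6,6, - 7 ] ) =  [-7, - 4,  1,1,2,4,  6,  6, 8 , 8 ] 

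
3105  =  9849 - 6744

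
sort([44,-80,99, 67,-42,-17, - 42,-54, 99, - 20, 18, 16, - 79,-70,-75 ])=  [ - 80,  -  79,-75, - 70, - 54, - 42,-42, - 20, - 17, 16, 18 , 44,67, 99,99]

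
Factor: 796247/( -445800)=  - 2^(-3)*3^ (-1)*5^( - 2)*743^( -1)*796247^1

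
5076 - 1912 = 3164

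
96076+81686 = 177762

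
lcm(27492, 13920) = 1099680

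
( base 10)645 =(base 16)285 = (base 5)10040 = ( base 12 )459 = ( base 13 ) 3a8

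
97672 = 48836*2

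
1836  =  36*51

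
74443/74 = 74443/74 = 1005.99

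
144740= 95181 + 49559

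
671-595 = 76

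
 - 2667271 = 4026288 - 6693559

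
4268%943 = 496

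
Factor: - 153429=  - 3^1 *199^1*257^1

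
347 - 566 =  - 219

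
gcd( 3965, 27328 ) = 61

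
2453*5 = 12265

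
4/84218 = 2/42109 = 0.00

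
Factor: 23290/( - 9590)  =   - 17/7 = -7^( - 1 )*17^1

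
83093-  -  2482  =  85575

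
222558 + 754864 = 977422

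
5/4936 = 5/4936 = 0.00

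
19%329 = 19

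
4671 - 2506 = 2165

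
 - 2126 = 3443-5569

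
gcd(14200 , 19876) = 4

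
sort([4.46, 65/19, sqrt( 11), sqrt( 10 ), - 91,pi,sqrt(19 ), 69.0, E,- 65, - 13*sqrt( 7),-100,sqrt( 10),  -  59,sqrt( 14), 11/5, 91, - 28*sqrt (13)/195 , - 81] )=[ - 100, - 91, - 81, - 65, - 59, - 13 * sqrt (7), - 28*sqrt(13) /195, 11/5,  E, pi, sqrt( 10 ), sqrt( 10),sqrt(11 ), 65/19, sqrt(14 ),sqrt( 19), 4.46,  69.0, 91] 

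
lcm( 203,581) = 16849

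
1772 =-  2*( - 886) 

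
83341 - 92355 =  - 9014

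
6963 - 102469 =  - 95506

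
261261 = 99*2639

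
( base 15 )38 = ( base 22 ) 29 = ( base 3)1222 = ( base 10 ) 53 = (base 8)65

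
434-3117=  - 2683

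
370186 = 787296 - 417110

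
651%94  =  87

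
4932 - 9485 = - 4553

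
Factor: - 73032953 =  - 7^1*10433279^1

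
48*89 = 4272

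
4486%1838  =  810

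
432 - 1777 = -1345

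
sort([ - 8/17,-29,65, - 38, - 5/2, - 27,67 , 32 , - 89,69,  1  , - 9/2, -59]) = [ - 89, - 59, - 38, -29 , - 27, - 9/2, - 5/2, - 8/17,1,32 , 65  ,  67,69 ] 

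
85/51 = 1 + 2/3= 1.67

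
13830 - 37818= - 23988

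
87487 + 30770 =118257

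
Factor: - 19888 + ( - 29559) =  -197^1*251^1= -49447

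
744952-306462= 438490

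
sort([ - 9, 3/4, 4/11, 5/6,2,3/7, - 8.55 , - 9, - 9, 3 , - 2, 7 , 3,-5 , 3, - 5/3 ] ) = [ - 9,-9,-9, - 8.55 , - 5,-2, - 5/3,4/11,3/7 , 3/4,5/6, 2,3,  3,3, 7] 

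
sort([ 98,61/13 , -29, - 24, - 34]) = [ - 34, - 29,  -  24,61/13,98 ]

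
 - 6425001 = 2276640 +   -  8701641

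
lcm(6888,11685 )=654360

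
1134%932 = 202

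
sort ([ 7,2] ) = [ 2,7 ] 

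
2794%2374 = 420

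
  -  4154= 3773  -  7927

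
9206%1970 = 1326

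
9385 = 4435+4950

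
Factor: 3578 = 2^1*1789^1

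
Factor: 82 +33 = 115 = 5^1*23^1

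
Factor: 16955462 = 2^1*23^1*368597^1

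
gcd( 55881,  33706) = 887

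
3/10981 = 3/10981 = 0.00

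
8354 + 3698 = 12052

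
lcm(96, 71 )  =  6816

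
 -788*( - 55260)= 43544880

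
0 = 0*81707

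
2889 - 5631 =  - 2742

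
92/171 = 92/171 = 0.54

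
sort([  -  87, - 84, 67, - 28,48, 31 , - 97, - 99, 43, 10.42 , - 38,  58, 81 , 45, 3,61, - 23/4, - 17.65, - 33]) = [ - 99 , - 97, - 87 ,  -  84, - 38, - 33 , - 28, - 17.65 ,  -  23/4,  3, 10.42 , 31 , 43,45 , 48, 58,61, 67, 81] 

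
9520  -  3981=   5539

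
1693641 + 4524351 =6217992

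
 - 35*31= -1085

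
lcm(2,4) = 4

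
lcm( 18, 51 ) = 306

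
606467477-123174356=483293121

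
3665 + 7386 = 11051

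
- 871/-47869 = 871/47869= 0.02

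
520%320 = 200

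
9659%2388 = 107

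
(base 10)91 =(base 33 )2p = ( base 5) 331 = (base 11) 83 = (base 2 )1011011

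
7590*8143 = 61805370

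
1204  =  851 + 353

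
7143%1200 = 1143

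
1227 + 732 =1959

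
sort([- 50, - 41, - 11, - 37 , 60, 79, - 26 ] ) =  [ - 50, -41 ,-37, - 26,- 11, 60,79] 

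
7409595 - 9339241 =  - 1929646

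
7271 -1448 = 5823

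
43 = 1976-1933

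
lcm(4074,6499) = 272958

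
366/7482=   61/1247 = 0.05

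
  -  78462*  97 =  - 7610814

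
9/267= 3/89 = 0.03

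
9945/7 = 1420+5/7 = 1420.71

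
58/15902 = 29/7951= 0.00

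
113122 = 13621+99501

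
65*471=30615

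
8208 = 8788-580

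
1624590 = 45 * 36102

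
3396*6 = 20376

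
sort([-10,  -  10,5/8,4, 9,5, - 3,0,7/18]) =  [-10,  -  10  , -3,0, 7/18, 5/8,  4, 5,9]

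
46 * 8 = 368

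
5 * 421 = 2105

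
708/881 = 708/881=0.80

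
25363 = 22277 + 3086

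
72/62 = 36/31 = 1.16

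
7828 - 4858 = 2970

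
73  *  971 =70883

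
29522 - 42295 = - 12773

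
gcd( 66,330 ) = 66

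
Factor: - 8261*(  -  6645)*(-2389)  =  -131142590205 =- 3^1*5^1*11^1 * 443^1  *751^1 * 2389^1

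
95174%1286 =10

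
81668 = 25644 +56024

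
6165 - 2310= 3855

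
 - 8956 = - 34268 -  - 25312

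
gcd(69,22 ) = 1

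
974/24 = 40 + 7/12=40.58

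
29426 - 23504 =5922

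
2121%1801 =320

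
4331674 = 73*59338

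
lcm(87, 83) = 7221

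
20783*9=187047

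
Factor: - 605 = -5^1 * 11^2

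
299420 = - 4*( - 74855 ) 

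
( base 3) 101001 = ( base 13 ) 17B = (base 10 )271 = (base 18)f1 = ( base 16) 10f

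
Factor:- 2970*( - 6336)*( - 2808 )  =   - 52840719360 = -2^10*3^8*5^1 * 11^2*13^1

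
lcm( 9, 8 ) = 72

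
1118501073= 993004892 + 125496181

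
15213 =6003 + 9210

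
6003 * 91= 546273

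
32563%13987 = 4589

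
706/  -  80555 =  - 1 + 79849/80555 = - 0.01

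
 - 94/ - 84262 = 47/42131=   0.00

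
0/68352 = 0 = 0.00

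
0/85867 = 0 = 0.00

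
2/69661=2/69661 = 0.00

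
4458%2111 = 236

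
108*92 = 9936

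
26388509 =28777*917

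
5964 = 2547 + 3417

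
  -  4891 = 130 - 5021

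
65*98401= 6396065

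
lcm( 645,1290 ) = 1290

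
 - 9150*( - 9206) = 84234900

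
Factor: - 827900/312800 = -487/184 = -2^(-3)*23^(  -  1)*487^1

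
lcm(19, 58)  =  1102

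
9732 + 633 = 10365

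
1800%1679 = 121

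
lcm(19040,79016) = 1580320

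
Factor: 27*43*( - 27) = -31347 = - 3^6* 43^1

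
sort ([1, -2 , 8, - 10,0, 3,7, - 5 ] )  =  [ - 10, - 5, -2,0,1, 3, 7, 8]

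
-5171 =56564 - 61735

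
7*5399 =37793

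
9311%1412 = 839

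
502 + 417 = 919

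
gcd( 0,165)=165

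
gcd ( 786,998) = 2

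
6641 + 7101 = 13742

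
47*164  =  7708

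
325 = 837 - 512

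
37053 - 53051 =  -  15998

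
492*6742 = 3317064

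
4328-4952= - 624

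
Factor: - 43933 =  - 43933^1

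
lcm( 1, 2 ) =2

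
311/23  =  13+ 12/23 = 13.52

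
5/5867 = 5/5867 = 0.00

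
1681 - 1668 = 13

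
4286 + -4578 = -292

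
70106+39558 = 109664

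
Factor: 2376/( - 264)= - 3^2 = - 9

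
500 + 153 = 653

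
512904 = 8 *64113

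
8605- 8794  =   - 189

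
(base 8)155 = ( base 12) 91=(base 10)109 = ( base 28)3p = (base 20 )59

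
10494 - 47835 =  -37341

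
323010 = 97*3330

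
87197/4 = 87197/4 = 21799.25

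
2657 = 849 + 1808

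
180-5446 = -5266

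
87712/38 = 2308+4/19=2308.21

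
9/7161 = 3/2387=0.00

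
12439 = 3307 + 9132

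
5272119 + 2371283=7643402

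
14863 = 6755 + 8108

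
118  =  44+74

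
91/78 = 1 + 1/6 = 1.17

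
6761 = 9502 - 2741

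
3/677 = 3/677= 0.00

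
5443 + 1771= 7214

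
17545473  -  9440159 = 8105314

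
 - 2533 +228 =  - 2305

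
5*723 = 3615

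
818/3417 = 818/3417= 0.24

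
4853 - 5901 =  - 1048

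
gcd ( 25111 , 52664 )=1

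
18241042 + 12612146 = 30853188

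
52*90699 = 4716348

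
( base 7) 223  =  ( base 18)67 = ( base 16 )73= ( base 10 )115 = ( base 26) 4B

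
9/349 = 9/349 =0.03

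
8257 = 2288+5969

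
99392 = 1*99392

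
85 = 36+49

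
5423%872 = 191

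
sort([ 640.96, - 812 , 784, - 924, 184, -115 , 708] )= [ - 924, - 812, - 115, 184, 640.96,  708,784 ]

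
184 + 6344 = 6528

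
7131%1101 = 525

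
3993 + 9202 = 13195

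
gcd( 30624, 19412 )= 4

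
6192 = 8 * 774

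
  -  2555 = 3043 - 5598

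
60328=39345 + 20983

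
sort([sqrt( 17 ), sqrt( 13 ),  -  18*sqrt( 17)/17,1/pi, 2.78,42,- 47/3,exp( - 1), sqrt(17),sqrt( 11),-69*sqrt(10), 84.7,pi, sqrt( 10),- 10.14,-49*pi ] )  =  [ - 69*sqrt(10),-49*pi, - 47/3, - 10.14, -18*sqrt( 17) /17,  1/pi,exp (  -  1), 2.78 , pi, sqrt(10), sqrt( 11 ),sqrt( 13),sqrt( 17 ), sqrt( 17),42, 84.7 ] 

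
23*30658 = 705134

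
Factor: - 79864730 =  - 2^1*5^1*11^1*726043^1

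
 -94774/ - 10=47387/5 = 9477.40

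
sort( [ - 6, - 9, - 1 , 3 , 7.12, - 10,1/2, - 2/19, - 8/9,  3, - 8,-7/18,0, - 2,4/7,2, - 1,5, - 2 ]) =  [ - 10, - 9 , - 8, - 6, - 2, - 2,-1, - 1, -8/9,- 7/18, - 2/19,0,1/2,4/7,2,3,3, 5,  7.12] 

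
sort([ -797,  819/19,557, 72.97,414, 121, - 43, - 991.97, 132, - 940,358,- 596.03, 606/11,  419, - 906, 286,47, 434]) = [ - 991.97, - 940,-906, - 797, - 596.03, - 43,819/19, 47, 606/11,  72.97,  121, 132,  286, 358 , 414, 419,434,  557 ]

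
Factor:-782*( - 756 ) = 591192 = 2^3*3^3*7^1*17^1*23^1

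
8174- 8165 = 9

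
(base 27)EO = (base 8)622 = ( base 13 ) 24C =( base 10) 402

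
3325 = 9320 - 5995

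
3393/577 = 5 + 508/577 = 5.88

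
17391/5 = 17391/5 =3478.20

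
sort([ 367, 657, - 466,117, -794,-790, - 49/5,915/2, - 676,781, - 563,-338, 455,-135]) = [ - 794, - 790 ,  -  676, - 563, - 466, - 338, - 135,-49/5,117, 367,455,915/2,657,781]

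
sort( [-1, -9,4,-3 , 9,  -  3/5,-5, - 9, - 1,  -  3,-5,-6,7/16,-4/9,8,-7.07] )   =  [ - 9,-9, -7.07, -6, -5, - 5, - 3,-3, - 1, - 1, - 3/5, - 4/9,7/16, 4, 8, 9] 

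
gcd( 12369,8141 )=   7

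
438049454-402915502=35133952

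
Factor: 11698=2^1*5849^1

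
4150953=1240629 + 2910324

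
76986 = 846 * 91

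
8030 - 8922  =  -892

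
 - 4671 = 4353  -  9024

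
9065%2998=71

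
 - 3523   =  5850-9373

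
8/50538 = 4/25269  =  0.00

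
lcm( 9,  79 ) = 711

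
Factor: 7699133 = 13^2*45557^1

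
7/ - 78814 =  - 1 + 78807/78814 =- 0.00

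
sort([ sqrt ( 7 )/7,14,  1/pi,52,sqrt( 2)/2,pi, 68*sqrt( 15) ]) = [1/pi,sqrt(7)/7, sqrt( 2)/2,pi, 14,52, 68*sqrt( 15 ) ]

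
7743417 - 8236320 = -492903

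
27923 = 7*3989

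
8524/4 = 2131 = 2131.00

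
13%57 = 13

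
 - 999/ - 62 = 16+7/62=   16.11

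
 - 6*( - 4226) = 25356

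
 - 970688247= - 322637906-648050341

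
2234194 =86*25979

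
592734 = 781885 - 189151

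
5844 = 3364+2480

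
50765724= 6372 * 7967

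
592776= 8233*72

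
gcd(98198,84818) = 2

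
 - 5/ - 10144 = 5/10144 = 0.00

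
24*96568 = 2317632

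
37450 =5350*7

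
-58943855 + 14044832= -44899023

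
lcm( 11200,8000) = 56000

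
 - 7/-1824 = 7/1824 =0.00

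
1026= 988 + 38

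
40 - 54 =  - 14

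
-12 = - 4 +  - 8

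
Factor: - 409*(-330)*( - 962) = -2^2*3^1*5^1*11^1 *13^1*37^1* 409^1 = - 129841140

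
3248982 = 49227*66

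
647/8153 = 647/8153=0.08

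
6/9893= 6/9893= 0.00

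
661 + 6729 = 7390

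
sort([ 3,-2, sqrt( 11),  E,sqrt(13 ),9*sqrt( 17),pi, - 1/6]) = [ -2,-1/6,E,3, pi , sqrt(11), sqrt( 13) , 9* sqrt(17)]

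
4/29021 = 4/29021 = 0.00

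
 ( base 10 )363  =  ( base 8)553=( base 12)263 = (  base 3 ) 111110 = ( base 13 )21C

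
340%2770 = 340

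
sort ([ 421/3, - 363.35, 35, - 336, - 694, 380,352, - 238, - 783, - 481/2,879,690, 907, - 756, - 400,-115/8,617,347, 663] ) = [ - 783,  -  756, - 694, - 400, - 363.35,  -  336,  -  481/2, - 238 ,-115/8,  35 , 421/3, 347,352,380, 617 , 663,690,879,907] 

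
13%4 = 1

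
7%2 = 1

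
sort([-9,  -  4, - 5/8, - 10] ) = [ - 10, - 9, - 4, - 5/8 ]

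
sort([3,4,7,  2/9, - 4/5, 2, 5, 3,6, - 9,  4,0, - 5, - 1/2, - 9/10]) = [ - 9, - 5, - 9/10, - 4/5, - 1/2,0,2/9,2,3, 3, 4, 4 , 5,6, 7]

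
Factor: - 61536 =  - 2^5 * 3^1  *  641^1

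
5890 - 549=5341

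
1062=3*354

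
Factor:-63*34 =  - 2^1*3^2*7^1*17^1 = -2142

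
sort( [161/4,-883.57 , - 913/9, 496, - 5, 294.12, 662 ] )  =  [ - 883.57 , - 913/9,-5,  161/4, 294.12,496, 662] 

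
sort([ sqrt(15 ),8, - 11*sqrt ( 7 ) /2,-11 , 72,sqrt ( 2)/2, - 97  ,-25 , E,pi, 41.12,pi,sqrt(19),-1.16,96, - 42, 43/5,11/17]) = [ - 97, - 42, - 25, - 11*sqrt( 7)/2, - 11, - 1.16,11/17, sqrt(2)/2,E, pi,pi, sqrt(15),sqrt( 19),  8,43/5 , 41.12,72, 96]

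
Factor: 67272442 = 2^1 *1117^1*30113^1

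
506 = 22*23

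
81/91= 81/91= 0.89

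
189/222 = 63/74 =0.85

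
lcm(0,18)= 0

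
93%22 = 5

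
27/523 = 27/523= 0.05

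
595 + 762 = 1357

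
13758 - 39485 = -25727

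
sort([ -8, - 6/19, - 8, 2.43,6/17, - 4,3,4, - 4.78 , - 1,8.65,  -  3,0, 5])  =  [ - 8, - 8,  -  4.78, - 4 ,-3, - 1, - 6/19,0, 6/17,2.43,3,4, 5,8.65 ] 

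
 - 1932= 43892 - 45824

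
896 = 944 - 48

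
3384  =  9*376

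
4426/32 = 138 + 5/16 = 138.31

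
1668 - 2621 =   -  953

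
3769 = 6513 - 2744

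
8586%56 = 18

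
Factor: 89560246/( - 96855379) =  - 2^1*79^1*131^1*4327^1*96855379^ (-1)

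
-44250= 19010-63260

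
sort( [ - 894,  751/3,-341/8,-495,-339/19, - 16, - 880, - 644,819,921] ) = [ - 894, - 880,  -  644, - 495,  -  341/8,-339/19, - 16,751/3, 819, 921]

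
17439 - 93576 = - 76137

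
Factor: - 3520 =-2^6*5^1*11^1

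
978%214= 122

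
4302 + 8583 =12885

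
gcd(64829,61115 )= 1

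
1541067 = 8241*187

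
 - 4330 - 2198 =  - 6528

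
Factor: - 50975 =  - 5^2*2039^1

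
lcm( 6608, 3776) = 26432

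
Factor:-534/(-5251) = 6/59 = 2^1* 3^1*59^( - 1) 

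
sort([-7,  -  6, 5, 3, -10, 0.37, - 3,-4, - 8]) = [-10, - 8, - 7,-6, - 4,  -  3, 0.37 , 3,5]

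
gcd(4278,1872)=6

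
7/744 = 7/744 =0.01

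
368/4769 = 368/4769 = 0.08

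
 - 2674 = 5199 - 7873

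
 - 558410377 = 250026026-808436403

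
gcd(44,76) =4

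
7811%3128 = 1555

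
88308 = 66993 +21315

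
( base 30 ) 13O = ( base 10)1014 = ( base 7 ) 2646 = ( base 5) 13024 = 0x3F6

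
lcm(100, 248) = 6200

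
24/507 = 8/169 = 0.05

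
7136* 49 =349664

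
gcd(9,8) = 1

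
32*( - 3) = - 96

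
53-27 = 26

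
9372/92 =101 + 20/23= 101.87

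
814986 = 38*21447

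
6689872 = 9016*742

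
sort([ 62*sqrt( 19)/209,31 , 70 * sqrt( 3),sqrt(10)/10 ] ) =[ sqrt(10)/10 , 62 * sqrt( 19)/209 , 31, 70*sqrt( 3)]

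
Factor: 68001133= 19^1*23^1*155609^1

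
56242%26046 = 4150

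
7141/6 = 7141/6=1190.17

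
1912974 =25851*74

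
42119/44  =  3829/4 = 957.25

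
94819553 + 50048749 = 144868302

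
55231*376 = 20766856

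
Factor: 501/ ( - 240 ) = -167/80 = - 2^( - 4)*5^( - 1)*167^1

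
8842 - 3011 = 5831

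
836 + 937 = 1773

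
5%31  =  5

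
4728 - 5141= - 413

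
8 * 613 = 4904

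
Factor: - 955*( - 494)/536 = 235885/268= 2^( - 2)*5^1* 13^1* 19^1*67^( - 1)*191^1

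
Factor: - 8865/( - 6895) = 9/7 = 3^2*7^(-1 ) 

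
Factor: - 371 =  - 7^1*53^1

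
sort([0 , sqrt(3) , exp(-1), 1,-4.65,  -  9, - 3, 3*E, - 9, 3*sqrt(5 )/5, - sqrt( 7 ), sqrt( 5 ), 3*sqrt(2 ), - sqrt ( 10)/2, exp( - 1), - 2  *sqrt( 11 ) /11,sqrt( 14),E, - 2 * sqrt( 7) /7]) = [ - 9, - 9, - 4.65, -3, - sqrt(7), - sqrt ( 10)/2, - 2*sqrt( 7)/7, - 2*sqrt( 11)/11,0 , exp ( - 1 ), exp( - 1 ),1  ,  3 * sqrt( 5) /5, sqrt(3), sqrt( 5), E, sqrt( 14),3*sqrt( 2 ),3*E]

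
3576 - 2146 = 1430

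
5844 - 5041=803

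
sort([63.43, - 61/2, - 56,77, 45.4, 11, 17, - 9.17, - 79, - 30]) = [  -  79,-56, - 61/2, - 30,-9.17, 11, 17, 45.4, 63.43,77]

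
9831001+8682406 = 18513407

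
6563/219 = 29 + 212/219 = 29.97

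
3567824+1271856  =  4839680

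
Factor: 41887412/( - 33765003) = - 2^2*3^( - 2 ) * 7^1*1129^(-1)*3323^( - 1) * 1495979^1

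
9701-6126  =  3575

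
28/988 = 7/247 = 0.03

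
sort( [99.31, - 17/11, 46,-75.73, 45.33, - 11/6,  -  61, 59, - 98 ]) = [ - 98,-75.73, - 61, - 11/6, - 17/11, 45.33,46,59,99.31 ] 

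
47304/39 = 1212 + 12/13 = 1212.92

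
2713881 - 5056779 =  - 2342898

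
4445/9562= 635/1366  =  0.46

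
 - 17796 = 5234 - 23030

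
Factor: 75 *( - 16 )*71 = - 85200  =  - 2^4*3^1*5^2*71^1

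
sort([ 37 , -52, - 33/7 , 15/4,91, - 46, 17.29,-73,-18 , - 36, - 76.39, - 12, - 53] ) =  [ - 76.39,  -  73,  -  53,-52,-46,-36, - 18,-12, -33/7, 15/4, 17.29, 37, 91]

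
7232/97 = 7232/97=   74.56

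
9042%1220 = 502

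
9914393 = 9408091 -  - 506302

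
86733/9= 9637=9637.00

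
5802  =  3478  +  2324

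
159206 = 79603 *2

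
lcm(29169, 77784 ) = 233352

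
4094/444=2047/222 = 9.22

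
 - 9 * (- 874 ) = 7866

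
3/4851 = 1/1617 = 0.00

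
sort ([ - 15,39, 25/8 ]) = [ - 15,25/8, 39 ]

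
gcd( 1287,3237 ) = 39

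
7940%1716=1076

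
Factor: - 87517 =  - 87517^1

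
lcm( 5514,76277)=457662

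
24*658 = 15792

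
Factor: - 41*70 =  - 2870 = - 2^1*5^1*7^1*41^1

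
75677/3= 75677/3=25225.67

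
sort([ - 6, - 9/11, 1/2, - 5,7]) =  [ - 6, - 5,-9/11,1/2,7 ] 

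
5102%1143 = 530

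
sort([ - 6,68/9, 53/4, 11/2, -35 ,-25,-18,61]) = [- 35,  -  25,  -  18 ,-6,  11/2,68/9 , 53/4, 61 ]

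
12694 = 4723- - 7971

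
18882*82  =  1548324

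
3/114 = 1/38=0.03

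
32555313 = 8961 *3633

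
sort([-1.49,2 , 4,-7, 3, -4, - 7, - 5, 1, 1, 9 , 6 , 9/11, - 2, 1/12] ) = [  -  7,-7, - 5,  -  4, - 2, - 1.49,1/12, 9/11,1, 1,2,3 , 4, 6,  9 ]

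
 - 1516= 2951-4467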